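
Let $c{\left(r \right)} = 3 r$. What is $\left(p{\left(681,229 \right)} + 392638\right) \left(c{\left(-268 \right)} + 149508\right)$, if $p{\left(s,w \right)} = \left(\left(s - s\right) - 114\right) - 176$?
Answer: $58343716992$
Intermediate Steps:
$p{\left(s,w \right)} = -290$ ($p{\left(s,w \right)} = \left(0 - 114\right) - 176 = -114 - 176 = -290$)
$\left(p{\left(681,229 \right)} + 392638\right) \left(c{\left(-268 \right)} + 149508\right) = \left(-290 + 392638\right) \left(3 \left(-268\right) + 149508\right) = 392348 \left(-804 + 149508\right) = 392348 \cdot 148704 = 58343716992$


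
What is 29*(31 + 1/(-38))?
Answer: 34133/38 ≈ 898.24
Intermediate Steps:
29*(31 + 1/(-38)) = 29*(31 - 1/38) = 29*(1177/38) = 34133/38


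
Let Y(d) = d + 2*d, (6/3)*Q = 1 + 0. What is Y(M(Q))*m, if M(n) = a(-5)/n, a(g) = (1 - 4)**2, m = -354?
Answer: -19116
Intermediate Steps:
a(g) = 9 (a(g) = (-3)**2 = 9)
Q = 1/2 (Q = (1 + 0)/2 = (1/2)*1 = 1/2 ≈ 0.50000)
M(n) = 9/n
Y(d) = 3*d
Y(M(Q))*m = (3*(9/(1/2)))*(-354) = (3*(9*2))*(-354) = (3*18)*(-354) = 54*(-354) = -19116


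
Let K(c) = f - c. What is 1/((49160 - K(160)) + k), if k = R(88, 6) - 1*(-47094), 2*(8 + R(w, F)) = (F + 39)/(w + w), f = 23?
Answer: 352/33926861 ≈ 1.0375e-5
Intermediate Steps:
R(w, F) = -8 + (39 + F)/(4*w) (R(w, F) = -8 + ((F + 39)/(w + w))/2 = -8 + ((39 + F)/((2*w)))/2 = -8 + ((39 + F)*(1/(2*w)))/2 = -8 + ((39 + F)/(2*w))/2 = -8 + (39 + F)/(4*w))
K(c) = 23 - c
k = 16574317/352 (k = (1/4)*(39 + 6 - 32*88)/88 - 1*(-47094) = (1/4)*(1/88)*(39 + 6 - 2816) + 47094 = (1/4)*(1/88)*(-2771) + 47094 = -2771/352 + 47094 = 16574317/352 ≈ 47086.)
1/((49160 - K(160)) + k) = 1/((49160 - (23 - 1*160)) + 16574317/352) = 1/((49160 - (23 - 160)) + 16574317/352) = 1/((49160 - 1*(-137)) + 16574317/352) = 1/((49160 + 137) + 16574317/352) = 1/(49297 + 16574317/352) = 1/(33926861/352) = 352/33926861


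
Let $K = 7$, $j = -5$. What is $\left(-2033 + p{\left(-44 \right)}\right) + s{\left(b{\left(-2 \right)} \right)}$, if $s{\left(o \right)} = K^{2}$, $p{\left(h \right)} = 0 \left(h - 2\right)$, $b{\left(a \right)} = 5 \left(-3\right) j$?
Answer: $-1984$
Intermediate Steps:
$b{\left(a \right)} = 75$ ($b{\left(a \right)} = 5 \left(-3\right) \left(-5\right) = \left(-15\right) \left(-5\right) = 75$)
$p{\left(h \right)} = 0$ ($p{\left(h \right)} = 0 \left(-2 + h\right) = 0$)
$s{\left(o \right)} = 49$ ($s{\left(o \right)} = 7^{2} = 49$)
$\left(-2033 + p{\left(-44 \right)}\right) + s{\left(b{\left(-2 \right)} \right)} = \left(-2033 + 0\right) + 49 = -2033 + 49 = -1984$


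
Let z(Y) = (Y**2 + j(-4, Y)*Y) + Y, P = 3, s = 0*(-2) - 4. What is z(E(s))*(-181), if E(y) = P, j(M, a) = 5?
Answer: -4887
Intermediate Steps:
s = -4 (s = 0 - 4 = -4)
E(y) = 3
z(Y) = Y**2 + 6*Y (z(Y) = (Y**2 + 5*Y) + Y = Y**2 + 6*Y)
z(E(s))*(-181) = (3*(6 + 3))*(-181) = (3*9)*(-181) = 27*(-181) = -4887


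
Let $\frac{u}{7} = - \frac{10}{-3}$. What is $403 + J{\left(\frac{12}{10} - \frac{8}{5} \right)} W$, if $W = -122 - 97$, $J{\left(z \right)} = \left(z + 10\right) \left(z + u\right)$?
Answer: $- \frac{1195301}{25} \approx -47812.0$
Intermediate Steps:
$u = \frac{70}{3}$ ($u = 7 \left(- \frac{10}{-3}\right) = 7 \left(\left(-10\right) \left(- \frac{1}{3}\right)\right) = 7 \cdot \frac{10}{3} = \frac{70}{3} \approx 23.333$)
$J{\left(z \right)} = \left(10 + z\right) \left(\frac{70}{3} + z\right)$ ($J{\left(z \right)} = \left(z + 10\right) \left(z + \frac{70}{3}\right) = \left(10 + z\right) \left(\frac{70}{3} + z\right)$)
$W = -219$ ($W = -122 - 97 = -219$)
$403 + J{\left(\frac{12}{10} - \frac{8}{5} \right)} W = 403 + \left(\frac{700}{3} + \left(\frac{12}{10} - \frac{8}{5}\right)^{2} + \frac{100 \left(\frac{12}{10} - \frac{8}{5}\right)}{3}\right) \left(-219\right) = 403 + \left(\frac{700}{3} + \left(12 \cdot \frac{1}{10} - \frac{8}{5}\right)^{2} + \frac{100 \left(12 \cdot \frac{1}{10} - \frac{8}{5}\right)}{3}\right) \left(-219\right) = 403 + \left(\frac{700}{3} + \left(\frac{6}{5} - \frac{8}{5}\right)^{2} + \frac{100 \left(\frac{6}{5} - \frac{8}{5}\right)}{3}\right) \left(-219\right) = 403 + \left(\frac{700}{3} + \left(- \frac{2}{5}\right)^{2} + \frac{100}{3} \left(- \frac{2}{5}\right)\right) \left(-219\right) = 403 + \left(\frac{700}{3} + \frac{4}{25} - \frac{40}{3}\right) \left(-219\right) = 403 + \frac{5504}{25} \left(-219\right) = 403 - \frac{1205376}{25} = - \frac{1195301}{25}$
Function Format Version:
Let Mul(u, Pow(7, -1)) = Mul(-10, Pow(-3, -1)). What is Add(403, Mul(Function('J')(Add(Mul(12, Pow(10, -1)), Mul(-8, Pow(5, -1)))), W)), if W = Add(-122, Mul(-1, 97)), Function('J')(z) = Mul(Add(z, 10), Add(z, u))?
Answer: Rational(-1195301, 25) ≈ -47812.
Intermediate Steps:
u = Rational(70, 3) (u = Mul(7, Mul(-10, Pow(-3, -1))) = Mul(7, Mul(-10, Rational(-1, 3))) = Mul(7, Rational(10, 3)) = Rational(70, 3) ≈ 23.333)
Function('J')(z) = Mul(Add(10, z), Add(Rational(70, 3), z)) (Function('J')(z) = Mul(Add(z, 10), Add(z, Rational(70, 3))) = Mul(Add(10, z), Add(Rational(70, 3), z)))
W = -219 (W = Add(-122, -97) = -219)
Add(403, Mul(Function('J')(Add(Mul(12, Pow(10, -1)), Mul(-8, Pow(5, -1)))), W)) = Add(403, Mul(Add(Rational(700, 3), Pow(Add(Mul(12, Pow(10, -1)), Mul(-8, Pow(5, -1))), 2), Mul(Rational(100, 3), Add(Mul(12, Pow(10, -1)), Mul(-8, Pow(5, -1))))), -219)) = Add(403, Mul(Add(Rational(700, 3), Pow(Add(Mul(12, Rational(1, 10)), Mul(-8, Rational(1, 5))), 2), Mul(Rational(100, 3), Add(Mul(12, Rational(1, 10)), Mul(-8, Rational(1, 5))))), -219)) = Add(403, Mul(Add(Rational(700, 3), Pow(Add(Rational(6, 5), Rational(-8, 5)), 2), Mul(Rational(100, 3), Add(Rational(6, 5), Rational(-8, 5)))), -219)) = Add(403, Mul(Add(Rational(700, 3), Pow(Rational(-2, 5), 2), Mul(Rational(100, 3), Rational(-2, 5))), -219)) = Add(403, Mul(Add(Rational(700, 3), Rational(4, 25), Rational(-40, 3)), -219)) = Add(403, Mul(Rational(5504, 25), -219)) = Add(403, Rational(-1205376, 25)) = Rational(-1195301, 25)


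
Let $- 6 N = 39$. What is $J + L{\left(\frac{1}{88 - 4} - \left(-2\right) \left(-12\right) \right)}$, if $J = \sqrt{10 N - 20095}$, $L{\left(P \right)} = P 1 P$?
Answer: $\frac{4060225}{7056} + 24 i \sqrt{35} \approx 575.43 + 141.99 i$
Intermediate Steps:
$N = - \frac{13}{2}$ ($N = \left(- \frac{1}{6}\right) 39 = - \frac{13}{2} \approx -6.5$)
$L{\left(P \right)} = P^{2}$ ($L{\left(P \right)} = P P = P^{2}$)
$J = 24 i \sqrt{35}$ ($J = \sqrt{10 \left(- \frac{13}{2}\right) - 20095} = \sqrt{-65 - 20095} = \sqrt{-20160} = 24 i \sqrt{35} \approx 141.99 i$)
$J + L{\left(\frac{1}{88 - 4} - \left(-2\right) \left(-12\right) \right)} = 24 i \sqrt{35} + \left(\frac{1}{88 - 4} - \left(-2\right) \left(-12\right)\right)^{2} = 24 i \sqrt{35} + \left(\frac{1}{84} - 24\right)^{2} = 24 i \sqrt{35} + \left(- \frac{2015}{84}\right)^{2} = 24 i \sqrt{35} + \frac{4060225}{7056} = \frac{4060225}{7056} + 24 i \sqrt{35}$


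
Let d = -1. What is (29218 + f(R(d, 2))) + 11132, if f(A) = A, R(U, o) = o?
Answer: 40352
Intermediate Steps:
(29218 + f(R(d, 2))) + 11132 = (29218 + 2) + 11132 = 29220 + 11132 = 40352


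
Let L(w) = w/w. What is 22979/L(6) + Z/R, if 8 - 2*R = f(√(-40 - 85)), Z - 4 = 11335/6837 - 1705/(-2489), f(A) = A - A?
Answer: 391067360615/17017293 ≈ 22981.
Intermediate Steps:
L(w) = 1
f(A) = 0
Z = 107939072/17017293 (Z = 4 + (11335/6837 - 1705/(-2489)) = 4 + (11335*(1/6837) - 1705*(-1/2489)) = 4 + (11335/6837 + 1705/2489) = 4 + 39869900/17017293 = 107939072/17017293 ≈ 6.3429)
R = 4 (R = 4 - ½*0 = 4 + 0 = 4)
22979/L(6) + Z/R = 22979/1 + (107939072/17017293)/4 = 22979*1 + (107939072/17017293)*(¼) = 22979 + 26984768/17017293 = 391067360615/17017293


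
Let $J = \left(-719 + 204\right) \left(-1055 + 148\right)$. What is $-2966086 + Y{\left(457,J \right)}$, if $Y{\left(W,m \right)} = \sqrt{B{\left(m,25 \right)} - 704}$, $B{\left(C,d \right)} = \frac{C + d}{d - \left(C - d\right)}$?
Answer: $-2966086 + \frac{i \sqrt{683506657830}}{31137} \approx -2.9661 \cdot 10^{6} + 26.552 i$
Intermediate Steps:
$B{\left(C,d \right)} = \frac{C + d}{- C + 2 d}$
$J = 467105$ ($J = \left(-515\right) \left(-907\right) = 467105$)
$Y{\left(W,m \right)} = \sqrt{-704 + \frac{25 + m}{50 - m}}$ ($Y{\left(W,m \right)} = \sqrt{\frac{m + 25}{- m + 2 \cdot 25} - 704} = \sqrt{\frac{25 + m}{- m + 50} - 704} = \sqrt{\frac{25 + m}{50 - m} - 704} = \sqrt{-704 + \frac{25 + m}{50 - m}}$)
$-2966086 + Y{\left(457,J \right)} = -2966086 + \sqrt{15} \sqrt{\frac{-2345 + 47 \cdot 467105}{50 - 467105}} = -2966086 + \sqrt{15} \sqrt{\frac{-2345 + 21953935}{50 - 467105}} = -2966086 + \sqrt{15} \sqrt{\frac{1}{-467055} \cdot 21951590} = -2966086 + \sqrt{15} \sqrt{\left(- \frac{1}{467055}\right) 21951590} = -2966086 + \sqrt{15} \sqrt{- \frac{4390318}{93411}} = -2966086 + \sqrt{15} \frac{i \sqrt{45567110522}}{31137} = -2966086 + \frac{i \sqrt{683506657830}}{31137}$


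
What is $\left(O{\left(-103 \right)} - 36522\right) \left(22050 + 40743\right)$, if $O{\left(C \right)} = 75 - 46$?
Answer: $-2291504949$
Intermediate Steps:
$O{\left(C \right)} = 29$ ($O{\left(C \right)} = 75 - 46 = 29$)
$\left(O{\left(-103 \right)} - 36522\right) \left(22050 + 40743\right) = \left(29 - 36522\right) \left(22050 + 40743\right) = \left(-36493\right) 62793 = -2291504949$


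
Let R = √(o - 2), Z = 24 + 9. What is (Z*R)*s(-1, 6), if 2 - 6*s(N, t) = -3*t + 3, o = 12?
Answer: 187*√10/2 ≈ 295.67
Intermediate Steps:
Z = 33
s(N, t) = -⅙ + t/2 (s(N, t) = ⅓ - (-3*t + 3)/6 = ⅓ - (3 - 3*t)/6 = ⅓ + (-½ + t/2) = -⅙ + t/2)
R = √10 (R = √(12 - 2) = √10 ≈ 3.1623)
(Z*R)*s(-1, 6) = (33*√10)*(-⅙ + (½)*6) = (33*√10)*(-⅙ + 3) = (33*√10)*(17/6) = 187*√10/2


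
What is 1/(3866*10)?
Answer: 1/38660 ≈ 2.5867e-5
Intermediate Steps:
1/(3866*10) = 1/38660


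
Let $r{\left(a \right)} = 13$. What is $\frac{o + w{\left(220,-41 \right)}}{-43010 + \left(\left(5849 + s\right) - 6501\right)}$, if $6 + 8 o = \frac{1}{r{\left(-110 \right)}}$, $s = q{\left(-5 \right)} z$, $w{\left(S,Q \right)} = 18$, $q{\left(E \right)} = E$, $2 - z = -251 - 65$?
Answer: $- \frac{1795}{4706208} \approx -0.00038141$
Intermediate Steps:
$z = 318$ ($z = 2 - \left(-251 - 65\right) = 2 - -316 = 2 + 316 = 318$)
$s = -1590$ ($s = \left(-5\right) 318 = -1590$)
$o = - \frac{77}{104}$ ($o = - \frac{3}{4} + \frac{1}{8 \cdot 13} = - \frac{3}{4} + \frac{1}{8} \cdot \frac{1}{13} = - \frac{3}{4} + \frac{1}{104} = - \frac{77}{104} \approx -0.74039$)
$\frac{o + w{\left(220,-41 \right)}}{-43010 + \left(\left(5849 + s\right) - 6501\right)} = \frac{- \frac{77}{104} + 18}{-43010 + \left(\left(5849 - 1590\right) - 6501\right)} = \frac{1795}{104 \left(-43010 + \left(4259 - 6501\right)\right)} = \frac{1795}{104 \left(-43010 - 2242\right)} = \frac{1795}{104 \left(-45252\right)} = \frac{1795}{104} \left(- \frac{1}{45252}\right) = - \frac{1795}{4706208}$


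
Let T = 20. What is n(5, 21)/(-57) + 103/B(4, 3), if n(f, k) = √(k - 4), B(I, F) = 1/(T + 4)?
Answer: 2472 - √17/57 ≈ 2471.9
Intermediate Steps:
B(I, F) = 1/24 (B(I, F) = 1/(20 + 4) = 1/24)
n(f, k) = √(-4 + k)
n(5, 21)/(-57) + 103/B(4, 3) = √(-4 + 21)/(-57) + 103/(1/24) = √17*(-1/57) + 103*24 = -√17/57 + 2472 = 2472 - √17/57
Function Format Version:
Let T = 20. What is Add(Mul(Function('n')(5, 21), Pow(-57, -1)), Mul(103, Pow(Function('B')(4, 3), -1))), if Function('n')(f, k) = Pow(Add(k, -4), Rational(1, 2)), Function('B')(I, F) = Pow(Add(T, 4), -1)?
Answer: Add(2472, Mul(Rational(-1, 57), Pow(17, Rational(1, 2)))) ≈ 2471.9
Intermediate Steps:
Function('B')(I, F) = Rational(1, 24) (Function('B')(I, F) = Pow(Add(20, 4), -1) = Pow(24, -1) = Rational(1, 24))
Function('n')(f, k) = Pow(Add(-4, k), Rational(1, 2))
Add(Mul(Function('n')(5, 21), Pow(-57, -1)), Mul(103, Pow(Function('B')(4, 3), -1))) = Add(Mul(Pow(Add(-4, 21), Rational(1, 2)), Pow(-57, -1)), Mul(103, Pow(Rational(1, 24), -1))) = Add(Mul(Pow(17, Rational(1, 2)), Rational(-1, 57)), Mul(103, 24)) = Add(Mul(Rational(-1, 57), Pow(17, Rational(1, 2))), 2472) = Add(2472, Mul(Rational(-1, 57), Pow(17, Rational(1, 2))))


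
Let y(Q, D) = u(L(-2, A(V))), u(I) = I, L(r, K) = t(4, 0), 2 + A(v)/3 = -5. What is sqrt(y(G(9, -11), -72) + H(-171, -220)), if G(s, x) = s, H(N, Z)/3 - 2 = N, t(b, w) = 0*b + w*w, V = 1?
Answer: 13*I*sqrt(3) ≈ 22.517*I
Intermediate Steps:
A(v) = -21 (A(v) = -6 + 3*(-5) = -6 - 15 = -21)
t(b, w) = w**2 (t(b, w) = 0 + w**2 = w**2)
H(N, Z) = 6 + 3*N
L(r, K) = 0 (L(r, K) = 0**2 = 0)
y(Q, D) = 0
sqrt(y(G(9, -11), -72) + H(-171, -220)) = sqrt(0 + (6 + 3*(-171))) = sqrt(0 + (6 - 513)) = sqrt(0 - 507) = sqrt(-507) = 13*I*sqrt(3)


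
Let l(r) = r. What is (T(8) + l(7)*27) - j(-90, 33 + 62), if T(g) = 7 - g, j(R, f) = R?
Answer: 278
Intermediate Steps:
(T(8) + l(7)*27) - j(-90, 33 + 62) = ((7 - 1*8) + 7*27) - 1*(-90) = ((7 - 8) + 189) + 90 = (-1 + 189) + 90 = 188 + 90 = 278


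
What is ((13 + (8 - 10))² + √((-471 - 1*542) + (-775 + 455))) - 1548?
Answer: -1427 + I*√1333 ≈ -1427.0 + 36.51*I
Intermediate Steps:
((13 + (8 - 10))² + √((-471 - 1*542) + (-775 + 455))) - 1548 = ((13 - 2)² + √((-471 - 542) - 320)) - 1548 = (11² + √(-1013 - 320)) - 1548 = (121 + √(-1333)) - 1548 = (121 + I*√1333) - 1548 = -1427 + I*√1333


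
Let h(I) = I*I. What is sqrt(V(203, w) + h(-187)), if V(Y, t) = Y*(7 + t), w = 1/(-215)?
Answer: sqrt(1682084105)/215 ≈ 190.76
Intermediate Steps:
w = -1/215 ≈ -0.0046512
h(I) = I**2
sqrt(V(203, w) + h(-187)) = sqrt(203*(7 - 1/215) + (-187)**2) = sqrt(203*(1504/215) + 34969) = sqrt(305312/215 + 34969) = sqrt(7823647/215) = sqrt(1682084105)/215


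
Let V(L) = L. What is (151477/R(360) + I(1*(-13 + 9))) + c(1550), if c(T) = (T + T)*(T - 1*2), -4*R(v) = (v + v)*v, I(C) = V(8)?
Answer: 310962606923/64800 ≈ 4.7988e+6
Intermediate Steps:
I(C) = 8
R(v) = -v²/2 (R(v) = -(v + v)*v/4 = -2*v*v/4 = -v²/2)
c(T) = 2*T*(-2 + T) (c(T) = (2*T)*(T - 2) = (2*T)*(-2 + T) = 2*T*(-2 + T))
(151477/R(360) + I(1*(-13 + 9))) + c(1550) = (151477/((-½*360²)) + 8) + 2*1550*(-2 + 1550) = (151477/((-½*129600)) + 8) + 2*1550*1548 = (151477/(-64800) + 8) + 4798800 = (151477*(-1/64800) + 8) + 4798800 = (-151477/64800 + 8) + 4798800 = 366923/64800 + 4798800 = 310962606923/64800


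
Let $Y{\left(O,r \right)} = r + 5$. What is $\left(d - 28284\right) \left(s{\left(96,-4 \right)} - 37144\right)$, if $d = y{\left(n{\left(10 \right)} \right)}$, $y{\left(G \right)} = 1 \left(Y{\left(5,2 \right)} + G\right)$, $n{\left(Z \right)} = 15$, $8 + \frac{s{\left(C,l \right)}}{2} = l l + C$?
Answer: $1043885232$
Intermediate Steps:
$s{\left(C,l \right)} = -16 + 2 C + 2 l^{2}$ ($s{\left(C,l \right)} = -16 + 2 \left(l l + C\right) = -16 + 2 \left(l^{2} + C\right) = -16 + 2 \left(C + l^{2}\right) = -16 + \left(2 C + 2 l^{2}\right) = -16 + 2 C + 2 l^{2}$)
$Y{\left(O,r \right)} = 5 + r$
$y{\left(G \right)} = 7 + G$ ($y{\left(G \right)} = 1 \left(\left(5 + 2\right) + G\right) = 1 \left(7 + G\right) = 7 + G$)
$d = 22$ ($d = 7 + 15 = 22$)
$\left(d - 28284\right) \left(s{\left(96,-4 \right)} - 37144\right) = \left(22 - 28284\right) \left(\left(-16 + 2 \cdot 96 + 2 \left(-4\right)^{2}\right) - 37144\right) = - 28262 \left(\left(-16 + 192 + 2 \cdot 16\right) - 37144\right) = - 28262 \left(\left(-16 + 192 + 32\right) - 37144\right) = - 28262 \left(208 - 37144\right) = \left(-28262\right) \left(-36936\right) = 1043885232$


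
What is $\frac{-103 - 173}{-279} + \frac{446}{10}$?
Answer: $\frac{21199}{465} \approx 45.589$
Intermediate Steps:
$\frac{-103 - 173}{-279} + \frac{446}{10} = \left(-276\right) \left(- \frac{1}{279}\right) + 446 \cdot \frac{1}{10} = \frac{92}{93} + \frac{223}{5} = \frac{21199}{465}$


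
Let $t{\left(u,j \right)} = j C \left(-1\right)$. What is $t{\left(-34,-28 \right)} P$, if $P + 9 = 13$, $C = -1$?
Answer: $-112$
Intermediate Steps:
$P = 4$ ($P = -9 + 13 = 4$)
$t{\left(u,j \right)} = j$ ($t{\left(u,j \right)} = j \left(-1\right) \left(-1\right) = - j \left(-1\right) = j$)
$t{\left(-34,-28 \right)} P = \left(-28\right) 4 = -112$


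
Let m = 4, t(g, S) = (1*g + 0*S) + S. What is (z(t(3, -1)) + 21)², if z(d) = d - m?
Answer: 361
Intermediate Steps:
t(g, S) = S + g (t(g, S) = (g + 0) + S = g + S = S + g)
z(d) = -4 + d (z(d) = d - 1*4 = d - 4 = -4 + d)
(z(t(3, -1)) + 21)² = ((-4 + (-1 + 3)) + 21)² = ((-4 + 2) + 21)² = (-2 + 21)² = 19² = 361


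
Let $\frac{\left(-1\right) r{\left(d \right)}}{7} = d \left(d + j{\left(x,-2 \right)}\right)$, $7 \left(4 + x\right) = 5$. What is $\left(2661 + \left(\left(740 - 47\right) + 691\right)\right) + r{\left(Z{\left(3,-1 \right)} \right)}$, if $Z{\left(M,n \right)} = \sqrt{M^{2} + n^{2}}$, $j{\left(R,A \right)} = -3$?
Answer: $3975 + 21 \sqrt{10} \approx 4041.4$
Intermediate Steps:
$x = - \frac{23}{7}$ ($x = -4 + \frac{1}{7} \cdot 5 = -4 + \frac{5}{7} = - \frac{23}{7} \approx -3.2857$)
$r{\left(d \right)} = - 7 d \left(-3 + d\right)$ ($r{\left(d \right)} = - 7 d \left(d - 3\right) = - 7 d \left(-3 + d\right)$)
$\left(2661 + \left(\left(740 - 47\right) + 691\right)\right) + r{\left(Z{\left(3,-1 \right)} \right)} = \left(2661 + \left(\left(740 - 47\right) + 691\right)\right) + 7 \sqrt{3^{2} + \left(-1\right)^{2}} \left(3 - \sqrt{3^{2} + \left(-1\right)^{2}}\right) = \left(2661 + \left(693 + 691\right)\right) + 7 \sqrt{9 + 1} \left(3 - \sqrt{9 + 1}\right) = \left(2661 + 1384\right) + 7 \sqrt{10} \left(3 - \sqrt{10}\right) = 4045 + 7 \sqrt{10} \left(3 - \sqrt{10}\right)$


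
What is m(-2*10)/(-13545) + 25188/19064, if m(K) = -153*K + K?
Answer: 14160845/12911094 ≈ 1.0968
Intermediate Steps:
m(K) = -152*K
m(-2*10)/(-13545) + 25188/19064 = -(-304)*10/(-13545) + 25188/19064 = -152*(-20)*(-1/13545) + 25188*(1/19064) = 3040*(-1/13545) + 6297/4766 = -608/2709 + 6297/4766 = 14160845/12911094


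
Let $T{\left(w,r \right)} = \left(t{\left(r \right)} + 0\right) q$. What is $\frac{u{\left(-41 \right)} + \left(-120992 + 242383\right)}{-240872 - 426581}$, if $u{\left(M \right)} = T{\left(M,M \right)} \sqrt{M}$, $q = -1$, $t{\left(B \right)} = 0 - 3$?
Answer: $- \frac{121391}{667453} - \frac{3 i \sqrt{41}}{667453} \approx -0.18187 - 2.878 \cdot 10^{-5} i$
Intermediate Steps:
$t{\left(B \right)} = -3$
$T{\left(w,r \right)} = 3$ ($T{\left(w,r \right)} = \left(-3 + 0\right) \left(-1\right) = \left(-3\right) \left(-1\right) = 3$)
$u{\left(M \right)} = 3 \sqrt{M}$
$\frac{u{\left(-41 \right)} + \left(-120992 + 242383\right)}{-240872 - 426581} = \frac{3 \sqrt{-41} + \left(-120992 + 242383\right)}{-240872 - 426581} = \frac{3 i \sqrt{41} + 121391}{-667453} = \left(3 i \sqrt{41} + 121391\right) \left(- \frac{1}{667453}\right) = \left(121391 + 3 i \sqrt{41}\right) \left(- \frac{1}{667453}\right) = - \frac{121391}{667453} - \frac{3 i \sqrt{41}}{667453}$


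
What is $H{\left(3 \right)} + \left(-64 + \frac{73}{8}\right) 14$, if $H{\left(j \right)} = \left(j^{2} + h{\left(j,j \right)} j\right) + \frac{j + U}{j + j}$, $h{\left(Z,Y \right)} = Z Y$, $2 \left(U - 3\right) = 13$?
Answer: $- \frac{4381}{6} \approx -730.17$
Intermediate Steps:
$U = \frac{19}{2}$ ($U = 3 + \frac{1}{2} \cdot 13 = 3 + \frac{13}{2} = \frac{19}{2} \approx 9.5$)
$h{\left(Z,Y \right)} = Y Z$
$H{\left(j \right)} = j^{2} + j^{3} + \frac{\frac{19}{2} + j}{2 j}$ ($H{\left(j \right)} = \left(j^{2} + j j j\right) + \frac{j + \frac{19}{2}}{j + j} = \left(j^{2} + j^{2} j\right) + \frac{\frac{19}{2} + j}{2 j} = \left(j^{2} + j^{3}\right) + \left(\frac{19}{2} + j\right) \frac{1}{2 j} = \left(j^{2} + j^{3}\right) + \frac{\frac{19}{2} + j}{2 j} = j^{2} + j^{3} + \frac{\frac{19}{2} + j}{2 j}$)
$H{\left(3 \right)} + \left(-64 + \frac{73}{8}\right) 14 = \frac{\frac{19}{4} + 3^{3} + 3^{4} + \frac{1}{2} \cdot 3}{3} + \left(-64 + \frac{73}{8}\right) 14 = \frac{\frac{19}{4} + 27 + 81 + \frac{3}{2}}{3} + \left(-64 + 73 \cdot \frac{1}{8}\right) 14 = \frac{1}{3} \cdot \frac{457}{4} + \left(-64 + \frac{73}{8}\right) 14 = \frac{457}{12} - \frac{3073}{4} = - \frac{4381}{6}$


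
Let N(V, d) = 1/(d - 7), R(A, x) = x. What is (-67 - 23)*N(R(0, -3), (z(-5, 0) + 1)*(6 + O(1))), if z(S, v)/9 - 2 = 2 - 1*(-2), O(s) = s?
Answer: -5/21 ≈ -0.23810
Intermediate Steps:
z(S, v) = 54 (z(S, v) = 18 + 9*(2 - 1*(-2)) = 18 + 9*(2 + 2) = 18 + 9*4 = 18 + 36 = 54)
N(V, d) = 1/(-7 + d)
(-67 - 23)*N(R(0, -3), (z(-5, 0) + 1)*(6 + O(1))) = (-67 - 23)/(-7 + (54 + 1)*(6 + 1)) = -90/(-7 + 55*7) = -90/(-7 + 385) = -90/378 = -90*1/378 = -5/21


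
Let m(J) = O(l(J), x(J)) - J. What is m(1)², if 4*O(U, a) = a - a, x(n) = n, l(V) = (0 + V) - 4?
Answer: 1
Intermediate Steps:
l(V) = -4 + V (l(V) = V - 4 = -4 + V)
O(U, a) = 0 (O(U, a) = (a - a)/4 = (¼)*0 = 0)
m(J) = -J (m(J) = 0 - J = -J)
m(1)² = (-1*1)² = (-1)² = 1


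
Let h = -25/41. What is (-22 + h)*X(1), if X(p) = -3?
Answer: 2781/41 ≈ 67.829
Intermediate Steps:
h = -25/41 (h = -25*1/41 = -25/41 ≈ -0.60976)
(-22 + h)*X(1) = (-22 - 25/41)*(-3) = -927/41*(-3) = 2781/41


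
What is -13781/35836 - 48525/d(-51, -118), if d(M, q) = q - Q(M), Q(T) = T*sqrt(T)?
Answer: 8127007765/210106468 + 98991*I*sqrt(51)/5863 ≈ 38.68 + 120.58*I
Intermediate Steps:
Q(T) = T**(3/2)
d(M, q) = q - M**(3/2)
-13781/35836 - 48525/d(-51, -118) = -13781/35836 - 48525/(-118 - (-51)**(3/2)) = -13781*1/35836 - 48525/(-118 - (-51)*I*sqrt(51)) = -13781/35836 - 48525/(-118 + 51*I*sqrt(51))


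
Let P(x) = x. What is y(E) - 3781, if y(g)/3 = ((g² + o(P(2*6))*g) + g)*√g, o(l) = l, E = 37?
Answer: -3781 + 5550*√37 ≈ 29978.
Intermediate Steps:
y(g) = 3*√g*(g² + 13*g) (y(g) = 3*(((g² + (2*6)*g) + g)*√g) = 3*(((g² + 12*g) + g)*√g) = 3*((g² + 13*g)*√g) = 3*(√g*(g² + 13*g)) = 3*√g*(g² + 13*g))
y(E) - 3781 = 3*37^(3/2)*(13 + 37) - 3781 = 3*(37*√37)*50 - 3781 = 5550*√37 - 3781 = -3781 + 5550*√37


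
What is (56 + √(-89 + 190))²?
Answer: (56 + √101)² ≈ 4362.6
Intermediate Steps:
(56 + √(-89 + 190))² = (56 + √101)²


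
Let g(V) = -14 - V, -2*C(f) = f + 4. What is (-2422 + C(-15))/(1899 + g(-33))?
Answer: -4833/3836 ≈ -1.2599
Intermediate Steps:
C(f) = -2 - f/2 (C(f) = -(f + 4)/2 = -(4 + f)/2 = -2 - f/2)
(-2422 + C(-15))/(1899 + g(-33)) = (-2422 + (-2 - ½*(-15)))/(1899 + (-14 - 1*(-33))) = (-2422 + (-2 + 15/2))/(1899 + (-14 + 33)) = (-2422 + 11/2)/(1899 + 19) = -4833/2/1918 = -4833/2*1/1918 = -4833/3836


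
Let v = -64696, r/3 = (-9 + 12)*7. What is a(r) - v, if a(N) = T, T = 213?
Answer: 64909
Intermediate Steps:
r = 63 (r = 3*((-9 + 12)*7) = 3*(3*7) = 3*21 = 63)
a(N) = 213
a(r) - v = 213 - 1*(-64696) = 213 + 64696 = 64909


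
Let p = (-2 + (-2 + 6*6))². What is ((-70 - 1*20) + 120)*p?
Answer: 30720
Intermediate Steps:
p = 1024 (p = (-2 + (-2 + 36))² = (-2 + 34)² = 32² = 1024)
((-70 - 1*20) + 120)*p = ((-70 - 1*20) + 120)*1024 = ((-70 - 20) + 120)*1024 = (-90 + 120)*1024 = 30*1024 = 30720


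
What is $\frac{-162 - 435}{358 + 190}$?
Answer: $- \frac{597}{548} \approx -1.0894$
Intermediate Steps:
$\frac{-162 - 435}{358 + 190} = - \frac{597}{548}$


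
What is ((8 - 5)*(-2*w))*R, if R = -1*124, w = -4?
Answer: -2976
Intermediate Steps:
R = -124
((8 - 5)*(-2*w))*R = ((8 - 5)*(-2*(-4)))*(-124) = (3*8)*(-124) = 24*(-124) = -2976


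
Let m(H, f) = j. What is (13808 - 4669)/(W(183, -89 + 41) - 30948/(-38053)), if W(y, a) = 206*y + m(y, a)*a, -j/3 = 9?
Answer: 347766367/1483869630 ≈ 0.23436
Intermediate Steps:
j = -27 (j = -3*9 = -27)
m(H, f) = -27
W(y, a) = -27*a + 206*y (W(y, a) = 206*y - 27*a = -27*a + 206*y)
(13808 - 4669)/(W(183, -89 + 41) - 30948/(-38053)) = (13808 - 4669)/((-27*(-89 + 41) + 206*183) - 30948/(-38053)) = 9139/((-27*(-48) + 37698) - 30948*(-1/38053)) = 9139/((1296 + 37698) + 30948/38053) = 9139/(38994 + 30948/38053) = 9139/(1483869630/38053) = 9139*(38053/1483869630) = 347766367/1483869630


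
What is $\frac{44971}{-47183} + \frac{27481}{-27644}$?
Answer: $- \frac{2539814347}{1304326852} \approx -1.9472$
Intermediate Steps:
$\frac{44971}{-47183} + \frac{27481}{-27644} = 44971 \left(- \frac{1}{47183}\right) + 27481 \left(- \frac{1}{27644}\right) = - \frac{44971}{47183} - \frac{27481}{27644} = - \frac{2539814347}{1304326852}$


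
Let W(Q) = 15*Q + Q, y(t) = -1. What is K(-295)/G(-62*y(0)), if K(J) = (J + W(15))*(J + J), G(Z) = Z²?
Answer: 16225/1922 ≈ 8.4417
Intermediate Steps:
W(Q) = 16*Q
K(J) = 2*J*(240 + J) (K(J) = (J + 16*15)*(J + J) = (J + 240)*(2*J) = (240 + J)*(2*J) = 2*J*(240 + J))
K(-295)/G(-62*y(0)) = (2*(-295)*(240 - 295))/((-62*(-1))²) = (2*(-295)*(-55))/(62²) = 32450/3844 = 32450*(1/3844) = 16225/1922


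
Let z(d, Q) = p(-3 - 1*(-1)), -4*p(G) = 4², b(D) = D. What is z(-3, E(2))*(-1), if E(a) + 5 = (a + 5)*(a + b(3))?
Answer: 4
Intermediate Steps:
E(a) = -5 + (3 + a)*(5 + a) (E(a) = -5 + (a + 5)*(a + 3) = -5 + (5 + a)*(3 + a) = -5 + (3 + a)*(5 + a))
p(G) = -4 (p(G) = -¼*4² = -¼*16 = -4)
z(d, Q) = -4
z(-3, E(2))*(-1) = -4*(-1) = 4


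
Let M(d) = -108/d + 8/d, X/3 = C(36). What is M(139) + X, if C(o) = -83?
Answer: -34711/139 ≈ -249.72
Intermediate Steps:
X = -249 (X = 3*(-83) = -249)
M(d) = -100/d
M(139) + X = -100/139 - 249 = -34711/139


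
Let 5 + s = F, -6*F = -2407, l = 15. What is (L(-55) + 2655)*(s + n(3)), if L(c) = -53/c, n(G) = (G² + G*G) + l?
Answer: 37615085/33 ≈ 1.1399e+6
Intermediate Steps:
n(G) = 15 + 2*G² (n(G) = (G² + G*G) + 15 = (G² + G²) + 15 = 2*G² + 15 = 15 + 2*G²)
F = 2407/6 (F = -⅙*(-2407) = 2407/6 ≈ 401.17)
s = 2377/6 (s = -5 + 2407/6 = 2377/6 ≈ 396.17)
(L(-55) + 2655)*(s + n(3)) = (-53/(-55) + 2655)*(2377/6 + (15 + 2*3²)) = (-53*(-1/55) + 2655)*(2377/6 + (15 + 2*9)) = (53/55 + 2655)*(2377/6 + (15 + 18)) = 146078*(2377/6 + 33)/55 = (146078/55)*(2575/6) = 37615085/33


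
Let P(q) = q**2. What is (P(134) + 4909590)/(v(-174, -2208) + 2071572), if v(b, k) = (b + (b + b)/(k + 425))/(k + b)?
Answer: 3487968363646/1466364363421 ≈ 2.3787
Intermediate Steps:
v(b, k) = (b + 2*b/(425 + k))/(b + k) (v(b, k) = (b + (2*b)/(425 + k))/(b + k) = (b + 2*b/(425 + k))/(b + k))
(P(134) + 4909590)/(v(-174, -2208) + 2071572) = (134**2 + 4909590)/(-174*(427 - 2208)/((-2208)**2 + 425*(-174) + 425*(-2208) - 174*(-2208)) + 2071572) = (17956 + 4909590)/(-174*(-1781)/(4875264 - 73950 - 938400 + 384192) + 2071572) = 4927546/(-174*(-1781)/4247106 + 2071572) = 4927546/(-174*1/4247106*(-1781) + 2071572) = 4927546/(51649/707851 + 2071572) = 4927546/(1466364363421/707851) = 4927546*(707851/1466364363421) = 3487968363646/1466364363421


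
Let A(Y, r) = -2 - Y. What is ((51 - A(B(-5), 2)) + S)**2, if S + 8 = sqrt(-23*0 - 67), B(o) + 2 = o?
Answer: (38 + I*sqrt(67))**2 ≈ 1377.0 + 622.09*I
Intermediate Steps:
B(o) = -2 + o
S = -8 + I*sqrt(67) (S = -8 + sqrt(-23*0 - 67) = -8 + sqrt(0 - 67) = -8 + sqrt(-67) = -8 + I*sqrt(67) ≈ -8.0 + 8.1853*I)
((51 - A(B(-5), 2)) + S)**2 = ((51 - (-2 - (-2 - 5))) + (-8 + I*sqrt(67)))**2 = ((51 - (-2 - 1*(-7))) + (-8 + I*sqrt(67)))**2 = ((51 - (-2 + 7)) + (-8 + I*sqrt(67)))**2 = ((51 - 1*5) + (-8 + I*sqrt(67)))**2 = ((51 - 5) + (-8 + I*sqrt(67)))**2 = (46 + (-8 + I*sqrt(67)))**2 = (38 + I*sqrt(67))**2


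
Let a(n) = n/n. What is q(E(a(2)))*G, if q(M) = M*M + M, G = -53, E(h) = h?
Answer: -106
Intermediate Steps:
a(n) = 1
q(M) = M + M² (q(M) = M² + M = M + M²)
q(E(a(2)))*G = (1*(1 + 1))*(-53) = (1*2)*(-53) = 2*(-53) = -106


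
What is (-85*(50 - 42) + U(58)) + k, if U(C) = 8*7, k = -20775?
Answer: -21399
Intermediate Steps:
U(C) = 56
(-85*(50 - 42) + U(58)) + k = (-85*(50 - 42) + 56) - 20775 = (-85*8 + 56) - 20775 = (-680 + 56) - 20775 = -624 - 20775 = -21399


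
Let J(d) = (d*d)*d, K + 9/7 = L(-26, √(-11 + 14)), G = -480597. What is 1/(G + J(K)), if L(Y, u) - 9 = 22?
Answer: -343/155845859 ≈ -2.2009e-6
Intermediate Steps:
L(Y, u) = 31 (L(Y, u) = 9 + 22 = 31)
K = 208/7 (K = -9/7 + 31 = 208/7 ≈ 29.714)
J(d) = d³ (J(d) = d²*d = d³)
1/(G + J(K)) = 1/(-480597 + (208/7)³) = 1/(-480597 + 8998912/343) = 1/(-155845859/343) = -343/155845859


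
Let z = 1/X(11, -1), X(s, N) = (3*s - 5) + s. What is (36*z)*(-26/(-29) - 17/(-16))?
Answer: 2727/1508 ≈ 1.8084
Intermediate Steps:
X(s, N) = -5 + 4*s (X(s, N) = (-5 + 3*s) + s = -5 + 4*s)
z = 1/39 (z = 1/(-5 + 4*11) = 1/(-5 + 44) = 1/39 ≈ 0.025641)
(36*z)*(-26/(-29) - 17/(-16)) = (36*(1/39))*(-26/(-29) - 17/(-16)) = 12*(-26*(-1/29) - 17*(-1/16))/13 = 12*(26/29 + 17/16)/13 = (12/13)*(909/464) = 2727/1508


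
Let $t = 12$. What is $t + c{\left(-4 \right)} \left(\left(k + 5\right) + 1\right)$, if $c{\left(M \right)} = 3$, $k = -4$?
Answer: $18$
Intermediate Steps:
$t + c{\left(-4 \right)} \left(\left(k + 5\right) + 1\right) = 12 + 3 \left(\left(-4 + 5\right) + 1\right) = 12 + 3 \left(1 + 1\right) = 12 + 3 \cdot 2 = 12 + 6 = 18$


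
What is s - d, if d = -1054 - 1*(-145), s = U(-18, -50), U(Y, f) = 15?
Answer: 924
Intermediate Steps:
s = 15
d = -909 (d = -1054 + 145 = -909)
s - d = 15 - 1*(-909) = 15 + 909 = 924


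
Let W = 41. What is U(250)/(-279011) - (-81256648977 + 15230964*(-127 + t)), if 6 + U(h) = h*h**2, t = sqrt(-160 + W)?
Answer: 23211198897165461/279011 - 15230964*I*sqrt(119) ≈ 8.3191e+10 - 1.6615e+8*I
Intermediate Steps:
t = I*sqrt(119) (t = sqrt(-160 + 41) = sqrt(-119) = I*sqrt(119) ≈ 10.909*I)
U(h) = -6 + h**3 (U(h) = -6 + h*h**2 = -6 + h**3)
U(250)/(-279011) - (-81256648977 + 15230964*(-127 + t)) = (-6 + 250**3)/(-279011) - (-81256648977 + 15230964*(-127 + I*sqrt(119))) = (-6 + 15625000)*(-1/279011) - (-83190981405 + 15230964*I*sqrt(119)) = 15624994*(-1/279011) - (-83190981405 + 15230964*I*sqrt(119)) = -15624994/279011 - 181321*(-458805 + 84*I*sqrt(119)) = -15624994/279011 + (83190981405 - 15230964*I*sqrt(119)) = 23211198897165461/279011 - 15230964*I*sqrt(119)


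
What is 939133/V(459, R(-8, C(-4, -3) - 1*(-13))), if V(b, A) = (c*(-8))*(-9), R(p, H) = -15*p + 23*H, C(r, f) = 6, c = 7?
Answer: 939133/504 ≈ 1863.4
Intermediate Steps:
V(b, A) = 504 (V(b, A) = (7*(-8))*(-9) = -56*(-9) = 504)
939133/V(459, R(-8, C(-4, -3) - 1*(-13))) = 939133/504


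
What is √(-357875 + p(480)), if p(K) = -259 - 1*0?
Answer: I*√358134 ≈ 598.44*I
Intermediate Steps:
p(K) = -259 (p(K) = -259 + 0 = -259)
√(-357875 + p(480)) = √(-357875 - 259) = √(-358134) = I*√358134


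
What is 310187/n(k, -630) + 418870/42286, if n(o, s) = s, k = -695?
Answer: -6426339691/13320090 ≈ -482.45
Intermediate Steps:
310187/n(k, -630) + 418870/42286 = 310187/(-630) + 418870/42286 = 310187*(-1/630) + 418870*(1/42286) = -310187/630 + 209435/21143 = -6426339691/13320090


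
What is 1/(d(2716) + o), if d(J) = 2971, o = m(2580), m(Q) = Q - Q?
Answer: 1/2971 ≈ 0.00033659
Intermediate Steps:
m(Q) = 0
o = 0
1/(d(2716) + o) = 1/(2971 + 0) = 1/2971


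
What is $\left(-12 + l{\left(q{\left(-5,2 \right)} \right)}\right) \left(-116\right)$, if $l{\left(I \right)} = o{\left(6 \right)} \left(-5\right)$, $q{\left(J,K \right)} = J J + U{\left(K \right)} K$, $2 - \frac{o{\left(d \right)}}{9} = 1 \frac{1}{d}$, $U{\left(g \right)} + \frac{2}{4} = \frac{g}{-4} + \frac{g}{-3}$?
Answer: $10962$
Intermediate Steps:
$U{\left(g \right)} = - \frac{1}{2} - \frac{7 g}{12}$ ($U{\left(g \right)} = - \frac{1}{2} + \left(\frac{g}{-4} + \frac{g}{-3}\right) = - \frac{1}{2} + \left(g \left(- \frac{1}{4}\right) + g \left(- \frac{1}{3}\right)\right) = - \frac{1}{2} - \frac{7 g}{12}$)
$o{\left(d \right)} = 18 - \frac{9}{d}$ ($o{\left(d \right)} = 18 - 9 \cdot 1 \frac{1}{d} = 18 - \frac{9}{d}$)
$q{\left(J,K \right)} = J^{2} + K \left(- \frac{1}{2} - \frac{7 K}{12}\right)$ ($q{\left(J,K \right)} = J J + \left(- \frac{1}{2} - \frac{7 K}{12}\right) K = J^{2} + K \left(- \frac{1}{2} - \frac{7 K}{12}\right)$)
$l{\left(I \right)} = - \frac{165}{2}$ ($l{\left(I \right)} = \left(18 - \frac{9}{6}\right) \left(-5\right) = \left(18 - \frac{3}{2}\right) \left(-5\right) = \frac{33}{2} \left(-5\right) = - \frac{165}{2}$)
$\left(-12 + l{\left(q{\left(-5,2 \right)} \right)}\right) \left(-116\right) = \left(-12 - \frac{165}{2}\right) \left(-116\right) = \left(- \frac{189}{2}\right) \left(-116\right) = 10962$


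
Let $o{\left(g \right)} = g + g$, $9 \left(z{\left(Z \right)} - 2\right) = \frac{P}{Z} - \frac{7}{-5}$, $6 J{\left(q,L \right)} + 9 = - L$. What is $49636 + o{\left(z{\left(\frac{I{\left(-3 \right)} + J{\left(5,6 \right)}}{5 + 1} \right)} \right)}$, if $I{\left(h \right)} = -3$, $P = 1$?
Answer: $\frac{24571834}{495} \approx 49640.0$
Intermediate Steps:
$J{\left(q,L \right)} = - \frac{3}{2} - \frac{L}{6}$ ($J{\left(q,L \right)} = - \frac{3}{2} + \frac{\left(-1\right) L}{6} = - \frac{3}{2} - \frac{L}{6}$)
$z{\left(Z \right)} = \frac{97}{45} + \frac{1}{9 Z}$ ($z{\left(Z \right)} = 2 + \frac{1 \frac{1}{Z} - \frac{7}{-5}}{9} = 2 + \frac{\frac{1}{Z} - - \frac{7}{5}}{9} = 2 + \frac{\frac{1}{Z} + \frac{7}{5}}{9} = 2 + \frac{\frac{7}{5} + \frac{1}{Z}}{9} = 2 + \left(\frac{7}{45} + \frac{1}{9 Z}\right) = \frac{97}{45} + \frac{1}{9 Z}$)
$o{\left(g \right)} = 2 g$
$49636 + o{\left(z{\left(\frac{I{\left(-3 \right)} + J{\left(5,6 \right)}}{5 + 1} \right)} \right)} = 49636 + 2 \frac{5 + 97 \frac{-3 - \frac{5}{2}}{5 + 1}}{45 \frac{-3 - \frac{5}{2}}{5 + 1}} = 49636 + 2 \frac{5 + 97 \frac{-3 - \frac{5}{2}}{6}}{45 \frac{-3 - \frac{5}{2}}{6}} = 49636 + 2 \frac{5 + 97 \left(-3 - \frac{5}{2}\right) \frac{1}{6}}{45 \left(-3 - \frac{5}{2}\right) \frac{1}{6}} = 49636 + 2 \frac{5 + 97 \left(\left(- \frac{11}{2}\right) \frac{1}{6}\right)}{45 \left(\left(- \frac{11}{2}\right) \frac{1}{6}\right)} = 49636 + 2 \frac{5 + 97 \left(- \frac{11}{12}\right)}{45 \left(- \frac{11}{12}\right)} = 49636 + 2 \cdot \frac{1}{45} \left(- \frac{12}{11}\right) \left(5 - \frac{1067}{12}\right) = 49636 + 2 \cdot \frac{1}{45} \left(- \frac{12}{11}\right) \left(- \frac{1007}{12}\right) = 49636 + 2 \cdot \frac{1007}{495} = 49636 + \frac{2014}{495} = \frac{24571834}{495}$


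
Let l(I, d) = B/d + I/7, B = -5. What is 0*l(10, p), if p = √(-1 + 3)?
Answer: 0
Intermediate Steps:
p = √2 ≈ 1.4142
l(I, d) = -5/d + I/7
0*l(10, p) = 0*(-5*√2/2 + (⅐)*10) = 0*(-5*√2/2 + 10/7) = 0*(10/7 - 5*√2/2) = 0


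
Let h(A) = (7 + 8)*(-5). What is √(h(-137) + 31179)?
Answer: 72*√6 ≈ 176.36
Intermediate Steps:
h(A) = -75 (h(A) = 15*(-5) = -75)
√(h(-137) + 31179) = √(-75 + 31179) = √31104 = 72*√6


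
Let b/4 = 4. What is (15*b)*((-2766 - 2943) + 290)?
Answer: -1300560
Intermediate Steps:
b = 16 (b = 4*4 = 16)
(15*b)*((-2766 - 2943) + 290) = (15*16)*((-2766 - 2943) + 290) = 240*(-5709 + 290) = 240*(-5419) = -1300560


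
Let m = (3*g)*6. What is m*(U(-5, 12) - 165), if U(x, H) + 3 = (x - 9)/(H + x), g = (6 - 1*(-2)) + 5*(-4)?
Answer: 36720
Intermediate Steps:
g = -12 (g = (6 + 2) - 20 = 8 - 20 = -12)
U(x, H) = -3 + (-9 + x)/(H + x) (U(x, H) = -3 + (x - 9)/(H + x) = -3 + (-9 + x)/(H + x))
m = -216 (m = (3*(-12))*6 = -36*6 = -216)
m*(U(-5, 12) - 165) = -216*((-9 - 3*12 - 2*(-5))/(12 - 5) - 165) = -216*((-9 - 36 + 10)/7 - 165) = -216*((⅐)*(-35) - 165) = -216*(-5 - 165) = -216*(-170) = 36720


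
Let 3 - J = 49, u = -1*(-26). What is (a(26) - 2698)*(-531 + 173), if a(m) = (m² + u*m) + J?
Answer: 498336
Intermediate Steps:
u = 26
J = -46 (J = 3 - 1*49 = 3 - 49 = -46)
a(m) = -46 + m² + 26*m (a(m) = (m² + 26*m) - 46 = -46 + m² + 26*m)
(a(26) - 2698)*(-531 + 173) = ((-46 + 26² + 26*26) - 2698)*(-531 + 173) = ((-46 + 676 + 676) - 2698)*(-358) = (1306 - 2698)*(-358) = -1392*(-358) = 498336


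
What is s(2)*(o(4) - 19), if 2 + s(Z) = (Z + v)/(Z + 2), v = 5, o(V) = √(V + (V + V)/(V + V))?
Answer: 19/4 - √5/4 ≈ 4.1910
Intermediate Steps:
o(V) = √(1 + V) (o(V) = √(V + (2*V)/((2*V))) = √(V + (2*V)*(1/(2*V))) = √(V + 1) = √(1 + V))
s(Z) = -2 + (5 + Z)/(2 + Z) (s(Z) = -2 + (Z + 5)/(Z + 2) = -2 + (5 + Z)/(2 + Z))
s(2)*(o(4) - 19) = ((1 - 1*2)/(2 + 2))*(√(1 + 4) - 19) = ((1 - 2)/4)*(√5 - 19) = ((¼)*(-1))*(-19 + √5) = -(-19 + √5)/4 = 19/4 - √5/4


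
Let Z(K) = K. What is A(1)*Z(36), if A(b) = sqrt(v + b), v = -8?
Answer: 36*I*sqrt(7) ≈ 95.247*I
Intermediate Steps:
A(b) = sqrt(-8 + b)
A(1)*Z(36) = sqrt(-8 + 1)*36 = sqrt(-7)*36 = (I*sqrt(7))*36 = 36*I*sqrt(7)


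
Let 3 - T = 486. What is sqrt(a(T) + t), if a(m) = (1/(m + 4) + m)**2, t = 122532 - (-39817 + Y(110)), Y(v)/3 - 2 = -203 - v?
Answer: sqrt(90990109526)/479 ≈ 629.74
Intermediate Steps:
T = -483 (T = 3 - 1*486 = 3 - 486 = -483)
Y(v) = -603 - 3*v (Y(v) = 6 + 3*(-203 - v) = 6 + (-609 - 3*v) = -603 - 3*v)
t = 163282 (t = 122532 - (-39817 + (-603 - 3*110)) = 122532 - (-39817 + (-603 - 330)) = 122532 - (-39817 - 933) = 122532 - 1*(-40750) = 122532 + 40750 = 163282)
a(m) = (m + 1/(4 + m))**2 (a(m) = (1/(4 + m) + m)**2 = (m + 1/(4 + m))**2)
sqrt(a(T) + t) = sqrt((1 + (-483)**2 + 4*(-483))**2/(4 - 483)**2 + 163282) = sqrt((1 + 233289 - 1932)**2/(-479)**2 + 163282) = sqrt((1/229441)*231358**2 + 163282) = sqrt((1/229441)*53526524164 + 163282) = sqrt(53526524164/229441 + 163282) = sqrt(90990109526/229441) = sqrt(90990109526)/479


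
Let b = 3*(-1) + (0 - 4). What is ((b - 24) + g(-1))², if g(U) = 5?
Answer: 676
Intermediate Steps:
b = -7 (b = -3 - 4 = -7)
((b - 24) + g(-1))² = ((-7 - 24) + 5)² = (-31 + 5)² = (-26)² = 676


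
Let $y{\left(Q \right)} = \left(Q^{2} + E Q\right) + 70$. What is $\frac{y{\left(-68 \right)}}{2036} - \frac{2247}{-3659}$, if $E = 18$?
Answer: $\frac{8635811}{3724862} \approx 2.3184$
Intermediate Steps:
$y{\left(Q \right)} = 70 + Q^{2} + 18 Q$ ($y{\left(Q \right)} = \left(Q^{2} + 18 Q\right) + 70 = 70 + Q^{2} + 18 Q$)
$\frac{y{\left(-68 \right)}}{2036} - \frac{2247}{-3659} = \frac{70 + \left(-68\right)^{2} + 18 \left(-68\right)}{2036} - \frac{2247}{-3659} = \left(70 + 4624 - 1224\right) \frac{1}{2036} - - \frac{2247}{3659} = 3470 \cdot \frac{1}{2036} + \frac{2247}{3659} = \frac{1735}{1018} + \frac{2247}{3659} = \frac{8635811}{3724862}$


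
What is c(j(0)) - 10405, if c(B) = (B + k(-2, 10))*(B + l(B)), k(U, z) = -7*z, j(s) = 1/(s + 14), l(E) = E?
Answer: -1020669/98 ≈ -10415.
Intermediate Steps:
j(s) = 1/(14 + s)
c(B) = 2*B*(-70 + B) (c(B) = (B - 7*10)*(B + B) = (B - 70)*(2*B) = (-70 + B)*(2*B) = 2*B*(-70 + B))
c(j(0)) - 10405 = 2*(-70 + 1/(14 + 0))/(14 + 0) - 10405 = 2*(-70 + 1/14)/14 - 10405 = 2*(1/14)*(-70 + 1/14) - 10405 = 2*(1/14)*(-979/14) - 10405 = -979/98 - 10405 = -1020669/98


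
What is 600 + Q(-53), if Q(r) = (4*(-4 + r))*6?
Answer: -768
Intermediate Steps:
Q(r) = -96 + 24*r (Q(r) = (-16 + 4*r)*6 = -96 + 24*r)
600 + Q(-53) = 600 + (-96 + 24*(-53)) = 600 + (-96 - 1272) = 600 - 1368 = -768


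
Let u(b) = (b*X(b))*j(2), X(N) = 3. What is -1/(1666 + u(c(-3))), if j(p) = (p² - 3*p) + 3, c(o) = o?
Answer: -1/1657 ≈ -0.00060350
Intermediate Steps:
j(p) = 3 + p² - 3*p
u(b) = 3*b (u(b) = (b*3)*(3 + 2² - 3*2) = (3*b)*(3 + 4 - 6) = (3*b)*1 = 3*b)
-1/(1666 + u(c(-3))) = -1/(1666 + 3*(-3)) = -1/(1666 - 9) = -1/1657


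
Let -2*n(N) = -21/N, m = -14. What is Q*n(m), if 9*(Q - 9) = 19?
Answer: -25/3 ≈ -8.3333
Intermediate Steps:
Q = 100/9 (Q = 9 + (⅑)*19 = 9 + 19/9 = 100/9 ≈ 11.111)
n(N) = 21/(2*N) (n(N) = -(-21)/(2*N) = 21/(2*N))
Q*n(m) = 100*((21/2)/(-14))/9 = 100*((21/2)*(-1/14))/9 = (100/9)*(-¾) = -25/3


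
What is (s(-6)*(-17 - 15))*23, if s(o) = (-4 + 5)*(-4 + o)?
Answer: 7360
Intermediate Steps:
s(o) = -4 + o (s(o) = 1*(-4 + o) = -4 + o)
(s(-6)*(-17 - 15))*23 = ((-4 - 6)*(-17 - 15))*23 = -10*(-32)*23 = 320*23 = 7360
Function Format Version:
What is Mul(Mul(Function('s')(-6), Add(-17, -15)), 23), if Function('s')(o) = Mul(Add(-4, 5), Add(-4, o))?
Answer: 7360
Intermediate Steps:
Function('s')(o) = Add(-4, o) (Function('s')(o) = Mul(1, Add(-4, o)) = Add(-4, o))
Mul(Mul(Function('s')(-6), Add(-17, -15)), 23) = Mul(Mul(Add(-4, -6), Add(-17, -15)), 23) = Mul(Mul(-10, -32), 23) = Mul(320, 23) = 7360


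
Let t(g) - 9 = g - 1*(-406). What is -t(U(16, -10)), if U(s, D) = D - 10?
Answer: -395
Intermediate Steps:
U(s, D) = -10 + D
t(g) = 415 + g (t(g) = 9 + (g - 1*(-406)) = 9 + (g + 406) = 9 + (406 + g) = 415 + g)
-t(U(16, -10)) = -(415 + (-10 - 10)) = -(415 - 20) = -1*395 = -395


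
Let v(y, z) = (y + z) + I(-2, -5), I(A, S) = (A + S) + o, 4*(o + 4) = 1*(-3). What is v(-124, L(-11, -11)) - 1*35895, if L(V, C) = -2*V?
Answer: -144035/4 ≈ -36009.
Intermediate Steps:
o = -19/4 (o = -4 + (1*(-3))/4 = -4 + (¼)*(-3) = -4 - ¾ = -19/4 ≈ -4.7500)
I(A, S) = -19/4 + A + S (I(A, S) = (A + S) - 19/4 = -19/4 + A + S)
v(y, z) = -47/4 + y + z (v(y, z) = (y + z) + (-19/4 - 2 - 5) = (y + z) - 47/4 = -47/4 + y + z)
v(-124, L(-11, -11)) - 1*35895 = (-47/4 - 124 - 2*(-11)) - 1*35895 = (-47/4 - 124 + 22) - 35895 = -455/4 - 35895 = -144035/4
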